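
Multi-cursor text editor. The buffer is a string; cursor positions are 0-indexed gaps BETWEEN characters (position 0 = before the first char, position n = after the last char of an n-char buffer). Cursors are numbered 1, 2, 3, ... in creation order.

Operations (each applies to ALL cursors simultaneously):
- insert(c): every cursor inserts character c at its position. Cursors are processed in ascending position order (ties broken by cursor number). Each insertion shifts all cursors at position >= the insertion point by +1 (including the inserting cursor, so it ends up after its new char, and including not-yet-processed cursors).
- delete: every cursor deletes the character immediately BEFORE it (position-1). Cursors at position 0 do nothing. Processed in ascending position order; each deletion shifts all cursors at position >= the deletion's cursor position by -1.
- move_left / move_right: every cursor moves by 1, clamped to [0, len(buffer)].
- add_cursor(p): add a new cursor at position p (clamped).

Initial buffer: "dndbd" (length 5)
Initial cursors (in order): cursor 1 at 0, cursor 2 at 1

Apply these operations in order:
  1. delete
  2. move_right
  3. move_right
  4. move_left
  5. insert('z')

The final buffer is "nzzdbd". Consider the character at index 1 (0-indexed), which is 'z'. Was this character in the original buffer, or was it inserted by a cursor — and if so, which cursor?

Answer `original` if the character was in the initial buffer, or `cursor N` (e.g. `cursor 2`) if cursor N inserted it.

Answer: cursor 1

Derivation:
After op 1 (delete): buffer="ndbd" (len 4), cursors c1@0 c2@0, authorship ....
After op 2 (move_right): buffer="ndbd" (len 4), cursors c1@1 c2@1, authorship ....
After op 3 (move_right): buffer="ndbd" (len 4), cursors c1@2 c2@2, authorship ....
After op 4 (move_left): buffer="ndbd" (len 4), cursors c1@1 c2@1, authorship ....
After op 5 (insert('z')): buffer="nzzdbd" (len 6), cursors c1@3 c2@3, authorship .12...
Authorship (.=original, N=cursor N): . 1 2 . . .
Index 1: author = 1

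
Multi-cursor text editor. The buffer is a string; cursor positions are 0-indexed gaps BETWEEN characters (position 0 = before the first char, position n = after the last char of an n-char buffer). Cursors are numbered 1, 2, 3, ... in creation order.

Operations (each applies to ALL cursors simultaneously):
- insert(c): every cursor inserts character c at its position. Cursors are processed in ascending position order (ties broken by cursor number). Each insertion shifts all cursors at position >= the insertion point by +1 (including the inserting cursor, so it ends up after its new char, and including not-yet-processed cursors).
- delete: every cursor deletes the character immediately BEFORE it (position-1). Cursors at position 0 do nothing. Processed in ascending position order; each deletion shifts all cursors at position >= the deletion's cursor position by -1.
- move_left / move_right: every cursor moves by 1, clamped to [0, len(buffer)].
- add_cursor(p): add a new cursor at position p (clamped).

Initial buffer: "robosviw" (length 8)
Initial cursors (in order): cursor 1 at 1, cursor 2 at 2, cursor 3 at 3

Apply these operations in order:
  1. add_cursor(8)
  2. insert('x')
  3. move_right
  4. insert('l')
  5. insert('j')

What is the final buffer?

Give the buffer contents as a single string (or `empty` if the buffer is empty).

Answer: rxoljxbljxoljsviwxlj

Derivation:
After op 1 (add_cursor(8)): buffer="robosviw" (len 8), cursors c1@1 c2@2 c3@3 c4@8, authorship ........
After op 2 (insert('x')): buffer="rxoxbxosviwx" (len 12), cursors c1@2 c2@4 c3@6 c4@12, authorship .1.2.3.....4
After op 3 (move_right): buffer="rxoxbxosviwx" (len 12), cursors c1@3 c2@5 c3@7 c4@12, authorship .1.2.3.....4
After op 4 (insert('l')): buffer="rxolxblxolsviwxl" (len 16), cursors c1@4 c2@7 c3@10 c4@16, authorship .1.12.23.3....44
After op 5 (insert('j')): buffer="rxoljxbljxoljsviwxlj" (len 20), cursors c1@5 c2@9 c3@13 c4@20, authorship .1.112.223.33....444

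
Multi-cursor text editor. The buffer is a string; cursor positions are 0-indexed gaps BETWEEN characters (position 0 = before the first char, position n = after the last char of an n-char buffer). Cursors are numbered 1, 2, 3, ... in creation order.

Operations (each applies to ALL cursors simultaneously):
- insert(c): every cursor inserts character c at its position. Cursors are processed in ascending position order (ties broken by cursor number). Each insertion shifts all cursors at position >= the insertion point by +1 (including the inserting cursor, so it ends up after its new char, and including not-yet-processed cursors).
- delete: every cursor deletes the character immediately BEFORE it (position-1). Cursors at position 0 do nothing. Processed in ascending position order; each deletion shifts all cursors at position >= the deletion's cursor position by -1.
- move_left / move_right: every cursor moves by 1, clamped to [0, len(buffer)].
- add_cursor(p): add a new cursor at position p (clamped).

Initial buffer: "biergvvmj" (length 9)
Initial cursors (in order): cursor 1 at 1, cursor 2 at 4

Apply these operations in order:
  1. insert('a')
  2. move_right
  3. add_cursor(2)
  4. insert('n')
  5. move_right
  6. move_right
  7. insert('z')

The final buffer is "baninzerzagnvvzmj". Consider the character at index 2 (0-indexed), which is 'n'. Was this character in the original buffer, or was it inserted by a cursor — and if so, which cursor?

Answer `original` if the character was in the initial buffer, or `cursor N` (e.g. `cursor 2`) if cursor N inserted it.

After op 1 (insert('a')): buffer="baieragvvmj" (len 11), cursors c1@2 c2@6, authorship .1...2.....
After op 2 (move_right): buffer="baieragvvmj" (len 11), cursors c1@3 c2@7, authorship .1...2.....
After op 3 (add_cursor(2)): buffer="baieragvvmj" (len 11), cursors c3@2 c1@3 c2@7, authorship .1...2.....
After op 4 (insert('n')): buffer="banineragnvvmj" (len 14), cursors c3@3 c1@5 c2@10, authorship .13.1..2.2....
After op 5 (move_right): buffer="banineragnvvmj" (len 14), cursors c3@4 c1@6 c2@11, authorship .13.1..2.2....
After op 6 (move_right): buffer="banineragnvvmj" (len 14), cursors c3@5 c1@7 c2@12, authorship .13.1..2.2....
After op 7 (insert('z')): buffer="baninzerzagnvvzmj" (len 17), cursors c3@6 c1@9 c2@15, authorship .13.13..12.2..2..
Authorship (.=original, N=cursor N): . 1 3 . 1 3 . . 1 2 . 2 . . 2 . .
Index 2: author = 3

Answer: cursor 3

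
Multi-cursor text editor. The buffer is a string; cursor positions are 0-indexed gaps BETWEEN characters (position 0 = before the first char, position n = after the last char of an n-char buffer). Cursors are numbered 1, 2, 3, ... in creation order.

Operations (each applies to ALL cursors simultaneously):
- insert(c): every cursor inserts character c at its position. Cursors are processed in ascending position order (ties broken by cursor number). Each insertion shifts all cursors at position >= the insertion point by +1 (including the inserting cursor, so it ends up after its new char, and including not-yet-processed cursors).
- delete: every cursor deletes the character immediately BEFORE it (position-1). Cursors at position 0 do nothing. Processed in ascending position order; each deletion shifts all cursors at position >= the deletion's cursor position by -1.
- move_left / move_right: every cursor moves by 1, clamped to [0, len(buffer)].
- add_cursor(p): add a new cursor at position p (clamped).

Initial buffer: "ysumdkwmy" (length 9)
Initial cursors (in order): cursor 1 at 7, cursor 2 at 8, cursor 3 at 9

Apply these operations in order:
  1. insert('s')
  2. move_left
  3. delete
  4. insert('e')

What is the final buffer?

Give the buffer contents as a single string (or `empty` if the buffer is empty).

After op 1 (insert('s')): buffer="ysumdkwsmsys" (len 12), cursors c1@8 c2@10 c3@12, authorship .......1.2.3
After op 2 (move_left): buffer="ysumdkwsmsys" (len 12), cursors c1@7 c2@9 c3@11, authorship .......1.2.3
After op 3 (delete): buffer="ysumdksss" (len 9), cursors c1@6 c2@7 c3@8, authorship ......123
After op 4 (insert('e')): buffer="ysumdkeseses" (len 12), cursors c1@7 c2@9 c3@11, authorship ......112233

Answer: ysumdkeseses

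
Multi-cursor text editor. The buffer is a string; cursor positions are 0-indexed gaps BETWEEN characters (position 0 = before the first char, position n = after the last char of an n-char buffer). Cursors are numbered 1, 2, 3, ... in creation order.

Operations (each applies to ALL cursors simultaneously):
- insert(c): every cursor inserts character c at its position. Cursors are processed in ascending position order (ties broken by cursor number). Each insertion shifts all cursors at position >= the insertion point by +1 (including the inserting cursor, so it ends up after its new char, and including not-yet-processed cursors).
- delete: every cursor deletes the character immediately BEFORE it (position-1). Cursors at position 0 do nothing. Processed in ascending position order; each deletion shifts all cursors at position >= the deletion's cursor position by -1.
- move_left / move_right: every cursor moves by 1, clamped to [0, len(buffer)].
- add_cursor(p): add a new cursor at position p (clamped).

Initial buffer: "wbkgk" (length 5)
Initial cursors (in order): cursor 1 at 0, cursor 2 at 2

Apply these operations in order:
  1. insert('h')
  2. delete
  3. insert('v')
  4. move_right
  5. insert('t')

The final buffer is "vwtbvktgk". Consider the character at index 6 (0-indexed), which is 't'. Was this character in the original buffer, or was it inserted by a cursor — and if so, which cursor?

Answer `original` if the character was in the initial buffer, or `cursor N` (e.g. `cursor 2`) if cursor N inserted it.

After op 1 (insert('h')): buffer="hwbhkgk" (len 7), cursors c1@1 c2@4, authorship 1..2...
After op 2 (delete): buffer="wbkgk" (len 5), cursors c1@0 c2@2, authorship .....
After op 3 (insert('v')): buffer="vwbvkgk" (len 7), cursors c1@1 c2@4, authorship 1..2...
After op 4 (move_right): buffer="vwbvkgk" (len 7), cursors c1@2 c2@5, authorship 1..2...
After op 5 (insert('t')): buffer="vwtbvktgk" (len 9), cursors c1@3 c2@7, authorship 1.1.2.2..
Authorship (.=original, N=cursor N): 1 . 1 . 2 . 2 . .
Index 6: author = 2

Answer: cursor 2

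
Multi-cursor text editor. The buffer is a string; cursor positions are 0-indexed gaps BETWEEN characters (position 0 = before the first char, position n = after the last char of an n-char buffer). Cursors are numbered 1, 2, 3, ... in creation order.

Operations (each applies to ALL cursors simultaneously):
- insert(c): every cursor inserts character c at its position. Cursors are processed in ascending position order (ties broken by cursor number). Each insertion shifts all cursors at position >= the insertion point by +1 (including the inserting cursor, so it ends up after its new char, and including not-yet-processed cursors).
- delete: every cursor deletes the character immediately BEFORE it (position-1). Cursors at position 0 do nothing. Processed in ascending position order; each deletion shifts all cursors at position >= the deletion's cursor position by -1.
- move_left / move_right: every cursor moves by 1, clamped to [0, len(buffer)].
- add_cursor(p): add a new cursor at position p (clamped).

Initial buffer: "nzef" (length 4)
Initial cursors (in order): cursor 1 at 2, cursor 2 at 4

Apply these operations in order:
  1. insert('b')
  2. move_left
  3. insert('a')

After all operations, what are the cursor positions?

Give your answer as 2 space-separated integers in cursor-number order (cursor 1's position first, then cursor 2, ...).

After op 1 (insert('b')): buffer="nzbefb" (len 6), cursors c1@3 c2@6, authorship ..1..2
After op 2 (move_left): buffer="nzbefb" (len 6), cursors c1@2 c2@5, authorship ..1..2
After op 3 (insert('a')): buffer="nzabefab" (len 8), cursors c1@3 c2@7, authorship ..11..22

Answer: 3 7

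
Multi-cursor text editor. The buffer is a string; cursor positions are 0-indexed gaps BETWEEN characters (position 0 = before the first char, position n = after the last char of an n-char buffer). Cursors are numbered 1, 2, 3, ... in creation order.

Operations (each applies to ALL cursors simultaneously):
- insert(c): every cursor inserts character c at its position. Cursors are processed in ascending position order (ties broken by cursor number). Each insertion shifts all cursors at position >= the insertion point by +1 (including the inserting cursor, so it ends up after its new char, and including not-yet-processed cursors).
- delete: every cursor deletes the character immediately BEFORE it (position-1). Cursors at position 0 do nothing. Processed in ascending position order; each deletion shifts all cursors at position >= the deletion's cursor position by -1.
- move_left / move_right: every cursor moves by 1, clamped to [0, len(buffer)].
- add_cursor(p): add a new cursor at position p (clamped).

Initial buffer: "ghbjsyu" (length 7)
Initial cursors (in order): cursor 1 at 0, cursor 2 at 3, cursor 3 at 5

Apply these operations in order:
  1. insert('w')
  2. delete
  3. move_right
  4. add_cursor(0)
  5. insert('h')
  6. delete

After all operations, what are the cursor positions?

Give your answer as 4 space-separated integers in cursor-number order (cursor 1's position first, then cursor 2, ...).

After op 1 (insert('w')): buffer="wghbwjswyu" (len 10), cursors c1@1 c2@5 c3@8, authorship 1...2..3..
After op 2 (delete): buffer="ghbjsyu" (len 7), cursors c1@0 c2@3 c3@5, authorship .......
After op 3 (move_right): buffer="ghbjsyu" (len 7), cursors c1@1 c2@4 c3@6, authorship .......
After op 4 (add_cursor(0)): buffer="ghbjsyu" (len 7), cursors c4@0 c1@1 c2@4 c3@6, authorship .......
After op 5 (insert('h')): buffer="hghhbjhsyhu" (len 11), cursors c4@1 c1@3 c2@7 c3@10, authorship 4.1...2..3.
After op 6 (delete): buffer="ghbjsyu" (len 7), cursors c4@0 c1@1 c2@4 c3@6, authorship .......

Answer: 1 4 6 0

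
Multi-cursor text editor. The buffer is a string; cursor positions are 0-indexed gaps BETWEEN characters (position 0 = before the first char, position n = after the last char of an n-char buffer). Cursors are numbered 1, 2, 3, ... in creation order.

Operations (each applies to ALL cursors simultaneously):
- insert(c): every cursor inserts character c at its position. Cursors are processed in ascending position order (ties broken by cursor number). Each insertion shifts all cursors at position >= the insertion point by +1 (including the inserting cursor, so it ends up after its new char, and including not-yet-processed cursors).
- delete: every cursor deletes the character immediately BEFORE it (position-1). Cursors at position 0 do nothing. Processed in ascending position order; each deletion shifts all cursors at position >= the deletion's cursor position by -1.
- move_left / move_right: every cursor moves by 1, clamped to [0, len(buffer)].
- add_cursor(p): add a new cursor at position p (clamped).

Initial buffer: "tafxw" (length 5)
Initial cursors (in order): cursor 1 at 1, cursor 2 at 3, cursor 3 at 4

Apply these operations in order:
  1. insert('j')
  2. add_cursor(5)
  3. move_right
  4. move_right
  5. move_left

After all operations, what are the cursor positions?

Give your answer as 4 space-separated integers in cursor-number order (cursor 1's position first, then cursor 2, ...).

Answer: 3 6 7 6

Derivation:
After op 1 (insert('j')): buffer="tjafjxjw" (len 8), cursors c1@2 c2@5 c3@7, authorship .1..2.3.
After op 2 (add_cursor(5)): buffer="tjafjxjw" (len 8), cursors c1@2 c2@5 c4@5 c3@7, authorship .1..2.3.
After op 3 (move_right): buffer="tjafjxjw" (len 8), cursors c1@3 c2@6 c4@6 c3@8, authorship .1..2.3.
After op 4 (move_right): buffer="tjafjxjw" (len 8), cursors c1@4 c2@7 c4@7 c3@8, authorship .1..2.3.
After op 5 (move_left): buffer="tjafjxjw" (len 8), cursors c1@3 c2@6 c4@6 c3@7, authorship .1..2.3.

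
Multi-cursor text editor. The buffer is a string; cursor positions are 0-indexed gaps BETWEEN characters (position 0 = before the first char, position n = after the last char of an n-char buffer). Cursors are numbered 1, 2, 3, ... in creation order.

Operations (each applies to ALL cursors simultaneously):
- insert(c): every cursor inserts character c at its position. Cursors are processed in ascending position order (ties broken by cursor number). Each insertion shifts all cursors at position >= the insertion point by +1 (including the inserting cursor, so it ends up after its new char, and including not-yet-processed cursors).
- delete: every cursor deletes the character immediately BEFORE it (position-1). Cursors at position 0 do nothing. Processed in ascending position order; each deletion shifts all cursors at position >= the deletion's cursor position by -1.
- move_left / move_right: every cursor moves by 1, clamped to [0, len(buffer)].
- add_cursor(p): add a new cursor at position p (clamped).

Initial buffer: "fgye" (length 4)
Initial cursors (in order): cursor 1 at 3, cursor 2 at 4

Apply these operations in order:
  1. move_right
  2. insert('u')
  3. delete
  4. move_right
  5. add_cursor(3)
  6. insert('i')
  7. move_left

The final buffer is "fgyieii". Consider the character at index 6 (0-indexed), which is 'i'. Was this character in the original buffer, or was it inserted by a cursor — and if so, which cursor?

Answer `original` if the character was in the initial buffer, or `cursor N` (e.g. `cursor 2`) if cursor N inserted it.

Answer: cursor 2

Derivation:
After op 1 (move_right): buffer="fgye" (len 4), cursors c1@4 c2@4, authorship ....
After op 2 (insert('u')): buffer="fgyeuu" (len 6), cursors c1@6 c2@6, authorship ....12
After op 3 (delete): buffer="fgye" (len 4), cursors c1@4 c2@4, authorship ....
After op 4 (move_right): buffer="fgye" (len 4), cursors c1@4 c2@4, authorship ....
After op 5 (add_cursor(3)): buffer="fgye" (len 4), cursors c3@3 c1@4 c2@4, authorship ....
After op 6 (insert('i')): buffer="fgyieii" (len 7), cursors c3@4 c1@7 c2@7, authorship ...3.12
After op 7 (move_left): buffer="fgyieii" (len 7), cursors c3@3 c1@6 c2@6, authorship ...3.12
Authorship (.=original, N=cursor N): . . . 3 . 1 2
Index 6: author = 2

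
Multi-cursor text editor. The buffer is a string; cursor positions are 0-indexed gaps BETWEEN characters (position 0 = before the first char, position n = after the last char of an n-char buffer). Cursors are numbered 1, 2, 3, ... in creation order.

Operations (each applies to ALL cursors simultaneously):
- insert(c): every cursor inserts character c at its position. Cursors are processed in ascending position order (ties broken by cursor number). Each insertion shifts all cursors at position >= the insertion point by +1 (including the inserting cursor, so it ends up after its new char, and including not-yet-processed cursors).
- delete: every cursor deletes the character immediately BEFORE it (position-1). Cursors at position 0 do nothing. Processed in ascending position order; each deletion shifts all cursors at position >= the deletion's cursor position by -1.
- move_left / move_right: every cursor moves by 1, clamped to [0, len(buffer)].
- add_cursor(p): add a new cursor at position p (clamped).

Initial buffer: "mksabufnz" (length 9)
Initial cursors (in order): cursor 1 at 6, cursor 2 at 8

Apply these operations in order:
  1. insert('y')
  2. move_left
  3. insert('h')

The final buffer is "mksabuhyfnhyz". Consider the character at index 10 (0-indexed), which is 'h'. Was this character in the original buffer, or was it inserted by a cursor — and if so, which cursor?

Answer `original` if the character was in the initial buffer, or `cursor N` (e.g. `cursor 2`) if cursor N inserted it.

After op 1 (insert('y')): buffer="mksabuyfnyz" (len 11), cursors c1@7 c2@10, authorship ......1..2.
After op 2 (move_left): buffer="mksabuyfnyz" (len 11), cursors c1@6 c2@9, authorship ......1..2.
After op 3 (insert('h')): buffer="mksabuhyfnhyz" (len 13), cursors c1@7 c2@11, authorship ......11..22.
Authorship (.=original, N=cursor N): . . . . . . 1 1 . . 2 2 .
Index 10: author = 2

Answer: cursor 2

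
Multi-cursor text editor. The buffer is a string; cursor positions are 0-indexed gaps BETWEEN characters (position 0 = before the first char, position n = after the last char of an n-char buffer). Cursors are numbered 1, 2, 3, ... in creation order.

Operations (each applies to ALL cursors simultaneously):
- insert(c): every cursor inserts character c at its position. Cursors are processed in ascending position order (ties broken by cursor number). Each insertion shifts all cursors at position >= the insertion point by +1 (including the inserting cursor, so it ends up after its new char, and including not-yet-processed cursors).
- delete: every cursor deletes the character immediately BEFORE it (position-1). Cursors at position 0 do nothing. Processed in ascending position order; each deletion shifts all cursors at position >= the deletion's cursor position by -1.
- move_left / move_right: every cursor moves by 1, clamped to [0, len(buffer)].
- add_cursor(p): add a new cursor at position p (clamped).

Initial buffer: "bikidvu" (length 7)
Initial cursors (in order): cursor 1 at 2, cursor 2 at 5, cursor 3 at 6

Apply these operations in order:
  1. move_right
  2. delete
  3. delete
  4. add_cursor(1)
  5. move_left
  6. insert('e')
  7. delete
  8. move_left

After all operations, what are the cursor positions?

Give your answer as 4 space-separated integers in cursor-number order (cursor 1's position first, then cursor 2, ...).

Answer: 0 0 0 0

Derivation:
After op 1 (move_right): buffer="bikidvu" (len 7), cursors c1@3 c2@6 c3@7, authorship .......
After op 2 (delete): buffer="biid" (len 4), cursors c1@2 c2@4 c3@4, authorship ....
After op 3 (delete): buffer="b" (len 1), cursors c1@1 c2@1 c3@1, authorship .
After op 4 (add_cursor(1)): buffer="b" (len 1), cursors c1@1 c2@1 c3@1 c4@1, authorship .
After op 5 (move_left): buffer="b" (len 1), cursors c1@0 c2@0 c3@0 c4@0, authorship .
After op 6 (insert('e')): buffer="eeeeb" (len 5), cursors c1@4 c2@4 c3@4 c4@4, authorship 1234.
After op 7 (delete): buffer="b" (len 1), cursors c1@0 c2@0 c3@0 c4@0, authorship .
After op 8 (move_left): buffer="b" (len 1), cursors c1@0 c2@0 c3@0 c4@0, authorship .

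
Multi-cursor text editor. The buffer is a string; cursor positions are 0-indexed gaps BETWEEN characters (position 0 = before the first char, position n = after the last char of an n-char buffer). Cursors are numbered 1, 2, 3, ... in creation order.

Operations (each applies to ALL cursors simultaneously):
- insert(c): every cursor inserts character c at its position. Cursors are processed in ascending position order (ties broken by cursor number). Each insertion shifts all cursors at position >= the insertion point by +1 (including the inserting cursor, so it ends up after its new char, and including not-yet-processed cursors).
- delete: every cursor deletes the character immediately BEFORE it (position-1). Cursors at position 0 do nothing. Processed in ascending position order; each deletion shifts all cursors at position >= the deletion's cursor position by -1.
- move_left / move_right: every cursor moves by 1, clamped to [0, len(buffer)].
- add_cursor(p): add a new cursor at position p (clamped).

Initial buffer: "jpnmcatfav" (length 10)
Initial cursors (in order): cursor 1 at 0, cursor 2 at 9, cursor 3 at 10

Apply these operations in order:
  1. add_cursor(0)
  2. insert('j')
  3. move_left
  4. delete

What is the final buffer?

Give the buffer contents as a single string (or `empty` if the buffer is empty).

Answer: jjpnmcatfjj

Derivation:
After op 1 (add_cursor(0)): buffer="jpnmcatfav" (len 10), cursors c1@0 c4@0 c2@9 c3@10, authorship ..........
After op 2 (insert('j')): buffer="jjjpnmcatfajvj" (len 14), cursors c1@2 c4@2 c2@12 c3@14, authorship 14.........2.3
After op 3 (move_left): buffer="jjjpnmcatfajvj" (len 14), cursors c1@1 c4@1 c2@11 c3@13, authorship 14.........2.3
After op 4 (delete): buffer="jjpnmcatfjj" (len 11), cursors c1@0 c4@0 c2@9 c3@10, authorship 4........23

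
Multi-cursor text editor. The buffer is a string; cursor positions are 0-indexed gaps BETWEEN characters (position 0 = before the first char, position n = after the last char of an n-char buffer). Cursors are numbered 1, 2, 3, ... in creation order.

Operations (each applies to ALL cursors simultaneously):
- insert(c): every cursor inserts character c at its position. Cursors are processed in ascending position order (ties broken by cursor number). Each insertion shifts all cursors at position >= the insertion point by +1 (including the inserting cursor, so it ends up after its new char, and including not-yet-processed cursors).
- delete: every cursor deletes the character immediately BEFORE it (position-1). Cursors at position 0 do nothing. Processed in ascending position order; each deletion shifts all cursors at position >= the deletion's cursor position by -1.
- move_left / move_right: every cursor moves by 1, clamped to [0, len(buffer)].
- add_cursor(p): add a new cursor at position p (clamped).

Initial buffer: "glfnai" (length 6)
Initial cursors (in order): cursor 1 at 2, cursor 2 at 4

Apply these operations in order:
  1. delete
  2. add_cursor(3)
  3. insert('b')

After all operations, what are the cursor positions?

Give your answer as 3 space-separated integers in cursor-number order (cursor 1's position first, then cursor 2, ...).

After op 1 (delete): buffer="gfai" (len 4), cursors c1@1 c2@2, authorship ....
After op 2 (add_cursor(3)): buffer="gfai" (len 4), cursors c1@1 c2@2 c3@3, authorship ....
After op 3 (insert('b')): buffer="gbfbabi" (len 7), cursors c1@2 c2@4 c3@6, authorship .1.2.3.

Answer: 2 4 6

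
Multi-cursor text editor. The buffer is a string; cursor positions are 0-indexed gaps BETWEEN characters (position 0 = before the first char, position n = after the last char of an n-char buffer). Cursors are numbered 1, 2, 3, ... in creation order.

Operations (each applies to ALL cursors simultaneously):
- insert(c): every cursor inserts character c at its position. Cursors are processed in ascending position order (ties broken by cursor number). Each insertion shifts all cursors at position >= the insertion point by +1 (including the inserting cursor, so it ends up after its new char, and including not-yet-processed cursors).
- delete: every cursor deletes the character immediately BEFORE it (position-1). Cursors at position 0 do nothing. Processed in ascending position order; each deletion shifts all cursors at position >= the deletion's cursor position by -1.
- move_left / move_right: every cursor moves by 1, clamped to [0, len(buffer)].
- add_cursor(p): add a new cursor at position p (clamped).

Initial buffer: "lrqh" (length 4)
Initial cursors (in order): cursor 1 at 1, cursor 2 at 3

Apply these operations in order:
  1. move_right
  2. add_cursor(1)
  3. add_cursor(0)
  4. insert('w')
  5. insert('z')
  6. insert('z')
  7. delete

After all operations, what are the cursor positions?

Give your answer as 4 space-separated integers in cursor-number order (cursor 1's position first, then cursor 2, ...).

Answer: 8 12 5 2

Derivation:
After op 1 (move_right): buffer="lrqh" (len 4), cursors c1@2 c2@4, authorship ....
After op 2 (add_cursor(1)): buffer="lrqh" (len 4), cursors c3@1 c1@2 c2@4, authorship ....
After op 3 (add_cursor(0)): buffer="lrqh" (len 4), cursors c4@0 c3@1 c1@2 c2@4, authorship ....
After op 4 (insert('w')): buffer="wlwrwqhw" (len 8), cursors c4@1 c3@3 c1@5 c2@8, authorship 4.3.1..2
After op 5 (insert('z')): buffer="wzlwzrwzqhwz" (len 12), cursors c4@2 c3@5 c1@8 c2@12, authorship 44.33.11..22
After op 6 (insert('z')): buffer="wzzlwzzrwzzqhwzz" (len 16), cursors c4@3 c3@7 c1@11 c2@16, authorship 444.333.111..222
After op 7 (delete): buffer="wzlwzrwzqhwz" (len 12), cursors c4@2 c3@5 c1@8 c2@12, authorship 44.33.11..22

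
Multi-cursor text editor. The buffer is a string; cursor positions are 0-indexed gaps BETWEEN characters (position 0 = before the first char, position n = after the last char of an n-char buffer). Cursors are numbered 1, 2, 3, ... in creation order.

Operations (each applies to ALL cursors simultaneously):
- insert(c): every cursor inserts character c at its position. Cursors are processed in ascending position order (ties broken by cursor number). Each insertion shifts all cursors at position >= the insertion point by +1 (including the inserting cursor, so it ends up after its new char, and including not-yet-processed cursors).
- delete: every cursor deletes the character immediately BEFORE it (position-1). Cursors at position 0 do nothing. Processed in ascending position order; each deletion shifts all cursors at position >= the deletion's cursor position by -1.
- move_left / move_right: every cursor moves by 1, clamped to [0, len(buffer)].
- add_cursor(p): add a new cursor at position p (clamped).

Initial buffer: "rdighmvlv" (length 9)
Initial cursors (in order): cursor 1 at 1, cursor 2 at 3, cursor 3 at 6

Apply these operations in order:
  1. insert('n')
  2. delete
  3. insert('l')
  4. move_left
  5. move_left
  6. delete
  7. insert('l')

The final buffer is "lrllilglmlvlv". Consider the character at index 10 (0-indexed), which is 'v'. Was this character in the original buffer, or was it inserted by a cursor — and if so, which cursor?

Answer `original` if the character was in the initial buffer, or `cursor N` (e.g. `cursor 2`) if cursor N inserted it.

After op 1 (insert('n')): buffer="rndinghmnvlv" (len 12), cursors c1@2 c2@5 c3@9, authorship .1..2...3...
After op 2 (delete): buffer="rdighmvlv" (len 9), cursors c1@1 c2@3 c3@6, authorship .........
After op 3 (insert('l')): buffer="rldilghmlvlv" (len 12), cursors c1@2 c2@5 c3@9, authorship .1..2...3...
After op 4 (move_left): buffer="rldilghmlvlv" (len 12), cursors c1@1 c2@4 c3@8, authorship .1..2...3...
After op 5 (move_left): buffer="rldilghmlvlv" (len 12), cursors c1@0 c2@3 c3@7, authorship .1..2...3...
After op 6 (delete): buffer="rlilgmlvlv" (len 10), cursors c1@0 c2@2 c3@5, authorship .1.2..3...
After op 7 (insert('l')): buffer="lrllilglmlvlv" (len 13), cursors c1@1 c2@4 c3@8, authorship 1.12.2.3.3...
Authorship (.=original, N=cursor N): 1 . 1 2 . 2 . 3 . 3 . . .
Index 10: author = original

Answer: original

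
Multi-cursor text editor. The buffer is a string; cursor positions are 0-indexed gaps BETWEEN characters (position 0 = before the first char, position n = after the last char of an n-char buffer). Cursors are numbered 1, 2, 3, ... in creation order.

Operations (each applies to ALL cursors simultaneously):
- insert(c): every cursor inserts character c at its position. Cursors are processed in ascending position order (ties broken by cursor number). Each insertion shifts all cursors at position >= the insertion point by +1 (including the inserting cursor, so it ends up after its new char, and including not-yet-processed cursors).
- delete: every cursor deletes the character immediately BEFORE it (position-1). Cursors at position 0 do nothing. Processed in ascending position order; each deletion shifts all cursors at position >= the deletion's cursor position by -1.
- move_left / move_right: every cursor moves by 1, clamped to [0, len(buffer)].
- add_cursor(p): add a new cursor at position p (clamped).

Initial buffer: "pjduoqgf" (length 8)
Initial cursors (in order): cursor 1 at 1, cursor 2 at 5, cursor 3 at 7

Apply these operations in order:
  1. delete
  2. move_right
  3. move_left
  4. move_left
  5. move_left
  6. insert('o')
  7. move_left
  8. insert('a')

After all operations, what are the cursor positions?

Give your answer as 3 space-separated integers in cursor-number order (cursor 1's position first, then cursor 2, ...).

After op 1 (delete): buffer="jduqf" (len 5), cursors c1@0 c2@3 c3@4, authorship .....
After op 2 (move_right): buffer="jduqf" (len 5), cursors c1@1 c2@4 c3@5, authorship .....
After op 3 (move_left): buffer="jduqf" (len 5), cursors c1@0 c2@3 c3@4, authorship .....
After op 4 (move_left): buffer="jduqf" (len 5), cursors c1@0 c2@2 c3@3, authorship .....
After op 5 (move_left): buffer="jduqf" (len 5), cursors c1@0 c2@1 c3@2, authorship .....
After op 6 (insert('o')): buffer="ojodouqf" (len 8), cursors c1@1 c2@3 c3@5, authorship 1.2.3...
After op 7 (move_left): buffer="ojodouqf" (len 8), cursors c1@0 c2@2 c3@4, authorship 1.2.3...
After op 8 (insert('a')): buffer="aojaodaouqf" (len 11), cursors c1@1 c2@4 c3@7, authorship 11.22.33...

Answer: 1 4 7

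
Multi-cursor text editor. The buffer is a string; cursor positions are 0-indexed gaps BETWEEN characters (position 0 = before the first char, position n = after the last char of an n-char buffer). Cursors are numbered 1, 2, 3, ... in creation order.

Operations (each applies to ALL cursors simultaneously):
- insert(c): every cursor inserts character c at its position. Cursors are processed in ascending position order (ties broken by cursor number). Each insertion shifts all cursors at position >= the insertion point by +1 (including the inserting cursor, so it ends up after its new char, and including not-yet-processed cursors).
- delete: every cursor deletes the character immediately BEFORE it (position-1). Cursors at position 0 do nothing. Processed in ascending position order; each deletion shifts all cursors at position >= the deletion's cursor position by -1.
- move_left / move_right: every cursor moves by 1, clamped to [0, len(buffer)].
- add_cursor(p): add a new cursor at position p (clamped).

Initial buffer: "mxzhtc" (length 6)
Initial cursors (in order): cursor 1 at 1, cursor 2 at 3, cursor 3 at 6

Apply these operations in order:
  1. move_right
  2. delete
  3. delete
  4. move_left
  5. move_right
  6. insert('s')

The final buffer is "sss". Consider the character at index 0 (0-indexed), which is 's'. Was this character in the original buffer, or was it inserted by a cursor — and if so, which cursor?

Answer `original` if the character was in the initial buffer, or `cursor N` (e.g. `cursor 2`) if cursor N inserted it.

After op 1 (move_right): buffer="mxzhtc" (len 6), cursors c1@2 c2@4 c3@6, authorship ......
After op 2 (delete): buffer="mzt" (len 3), cursors c1@1 c2@2 c3@3, authorship ...
After op 3 (delete): buffer="" (len 0), cursors c1@0 c2@0 c3@0, authorship 
After op 4 (move_left): buffer="" (len 0), cursors c1@0 c2@0 c3@0, authorship 
After op 5 (move_right): buffer="" (len 0), cursors c1@0 c2@0 c3@0, authorship 
After op 6 (insert('s')): buffer="sss" (len 3), cursors c1@3 c2@3 c3@3, authorship 123
Authorship (.=original, N=cursor N): 1 2 3
Index 0: author = 1

Answer: cursor 1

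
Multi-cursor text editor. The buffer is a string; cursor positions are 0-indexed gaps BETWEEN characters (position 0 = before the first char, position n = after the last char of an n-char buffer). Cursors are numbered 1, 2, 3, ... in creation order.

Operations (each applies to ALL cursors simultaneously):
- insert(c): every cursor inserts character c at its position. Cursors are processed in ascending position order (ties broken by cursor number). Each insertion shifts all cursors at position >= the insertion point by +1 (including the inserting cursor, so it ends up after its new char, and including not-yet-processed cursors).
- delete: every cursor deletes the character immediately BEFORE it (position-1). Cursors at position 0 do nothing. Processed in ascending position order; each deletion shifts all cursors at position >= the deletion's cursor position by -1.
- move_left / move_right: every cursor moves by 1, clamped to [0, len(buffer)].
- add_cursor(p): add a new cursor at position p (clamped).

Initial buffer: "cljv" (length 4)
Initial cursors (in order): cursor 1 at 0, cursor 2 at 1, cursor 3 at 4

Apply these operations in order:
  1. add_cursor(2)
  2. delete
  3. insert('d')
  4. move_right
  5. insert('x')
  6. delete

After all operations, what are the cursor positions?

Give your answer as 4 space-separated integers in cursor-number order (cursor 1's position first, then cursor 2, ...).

After op 1 (add_cursor(2)): buffer="cljv" (len 4), cursors c1@0 c2@1 c4@2 c3@4, authorship ....
After op 2 (delete): buffer="j" (len 1), cursors c1@0 c2@0 c4@0 c3@1, authorship .
After op 3 (insert('d')): buffer="dddjd" (len 5), cursors c1@3 c2@3 c4@3 c3@5, authorship 124.3
After op 4 (move_right): buffer="dddjd" (len 5), cursors c1@4 c2@4 c4@4 c3@5, authorship 124.3
After op 5 (insert('x')): buffer="dddjxxxdx" (len 9), cursors c1@7 c2@7 c4@7 c3@9, authorship 124.12433
After op 6 (delete): buffer="dddjd" (len 5), cursors c1@4 c2@4 c4@4 c3@5, authorship 124.3

Answer: 4 4 5 4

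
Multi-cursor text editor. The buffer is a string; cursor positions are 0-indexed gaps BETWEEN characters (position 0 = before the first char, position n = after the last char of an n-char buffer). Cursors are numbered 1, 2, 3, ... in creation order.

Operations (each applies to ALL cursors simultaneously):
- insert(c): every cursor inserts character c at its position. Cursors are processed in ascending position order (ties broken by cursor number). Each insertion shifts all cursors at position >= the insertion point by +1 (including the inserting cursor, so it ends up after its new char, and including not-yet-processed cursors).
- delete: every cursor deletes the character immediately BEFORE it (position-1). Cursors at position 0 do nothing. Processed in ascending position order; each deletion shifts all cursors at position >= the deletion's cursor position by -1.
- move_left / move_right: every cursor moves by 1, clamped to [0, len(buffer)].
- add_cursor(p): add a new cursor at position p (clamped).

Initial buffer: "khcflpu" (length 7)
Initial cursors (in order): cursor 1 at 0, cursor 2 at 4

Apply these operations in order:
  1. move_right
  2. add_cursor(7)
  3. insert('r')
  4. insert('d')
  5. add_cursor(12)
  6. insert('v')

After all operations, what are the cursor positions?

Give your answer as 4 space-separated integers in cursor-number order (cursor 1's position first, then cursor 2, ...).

After op 1 (move_right): buffer="khcflpu" (len 7), cursors c1@1 c2@5, authorship .......
After op 2 (add_cursor(7)): buffer="khcflpu" (len 7), cursors c1@1 c2@5 c3@7, authorship .......
After op 3 (insert('r')): buffer="krhcflrpur" (len 10), cursors c1@2 c2@7 c3@10, authorship .1....2..3
After op 4 (insert('d')): buffer="krdhcflrdpurd" (len 13), cursors c1@3 c2@9 c3@13, authorship .11....22..33
After op 5 (add_cursor(12)): buffer="krdhcflrdpurd" (len 13), cursors c1@3 c2@9 c4@12 c3@13, authorship .11....22..33
After op 6 (insert('v')): buffer="krdvhcflrdvpurvdv" (len 17), cursors c1@4 c2@11 c4@15 c3@17, authorship .111....222..3433

Answer: 4 11 17 15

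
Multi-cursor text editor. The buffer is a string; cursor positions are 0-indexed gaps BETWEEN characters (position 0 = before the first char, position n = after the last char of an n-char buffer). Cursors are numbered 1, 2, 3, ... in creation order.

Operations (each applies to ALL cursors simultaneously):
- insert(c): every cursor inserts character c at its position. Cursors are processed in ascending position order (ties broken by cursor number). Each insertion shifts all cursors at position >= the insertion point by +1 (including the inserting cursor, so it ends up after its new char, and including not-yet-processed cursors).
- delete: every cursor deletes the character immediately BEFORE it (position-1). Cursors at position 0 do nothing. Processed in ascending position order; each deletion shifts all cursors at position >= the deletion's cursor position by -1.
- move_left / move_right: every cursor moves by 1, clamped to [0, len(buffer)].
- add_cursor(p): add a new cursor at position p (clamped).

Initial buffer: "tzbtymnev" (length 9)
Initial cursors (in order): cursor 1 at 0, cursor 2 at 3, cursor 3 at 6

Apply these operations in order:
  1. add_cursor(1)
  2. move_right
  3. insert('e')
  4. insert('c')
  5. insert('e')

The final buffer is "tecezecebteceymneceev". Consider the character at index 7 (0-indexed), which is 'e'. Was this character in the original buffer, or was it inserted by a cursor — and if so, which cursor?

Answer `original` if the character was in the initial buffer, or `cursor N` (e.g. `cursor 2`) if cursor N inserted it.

After op 1 (add_cursor(1)): buffer="tzbtymnev" (len 9), cursors c1@0 c4@1 c2@3 c3@6, authorship .........
After op 2 (move_right): buffer="tzbtymnev" (len 9), cursors c1@1 c4@2 c2@4 c3@7, authorship .........
After op 3 (insert('e')): buffer="tezebteymneev" (len 13), cursors c1@2 c4@4 c2@7 c3@11, authorship .1.4..2...3..
After op 4 (insert('c')): buffer="teczecbtecymnecev" (len 17), cursors c1@3 c4@6 c2@10 c3@15, authorship .11.44..22...33..
After op 5 (insert('e')): buffer="tecezecebteceymneceev" (len 21), cursors c1@4 c4@8 c2@13 c3@19, authorship .111.444..222...333..
Authorship (.=original, N=cursor N): . 1 1 1 . 4 4 4 . . 2 2 2 . . . 3 3 3 . .
Index 7: author = 4

Answer: cursor 4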